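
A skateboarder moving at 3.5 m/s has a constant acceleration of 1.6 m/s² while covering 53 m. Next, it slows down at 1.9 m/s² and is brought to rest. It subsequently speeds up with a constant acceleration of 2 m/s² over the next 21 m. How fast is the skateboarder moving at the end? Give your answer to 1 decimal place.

9.2 m/s

Phase 1 (accelerating): v₀ = 3.50 m/s, a = 1.6 m/s².
v² = v₀² + 2aΔx = 3.50² + 2·1.6·53 = 182 → v = 13.5 m/s
t = (v − v₀)/a = (13.5 − 3.50)/1.6 = 6.24 s

Phase 2 (decelerating): v₀ = 13.5 m/s, a = -1.9 m/s².
v = v₀ + at → t = (0 − 13.5) / -1.9 = 7.10 s
v² = v₀² + 2aΔx → Δx = (0² − 13.5²)/(2·-1.9) = 47.9 m

Phase 3 (accelerating): v₀ = 0 m/s, a = 2 m/s².
v² = v₀² + 2aΔx = 0² + 2·2·21 = 84.0 → v = 9.17 m/s
t = (v − v₀)/a = (9.17 − 0)/2 = 4.58 s
Final speed = 9.17 m/s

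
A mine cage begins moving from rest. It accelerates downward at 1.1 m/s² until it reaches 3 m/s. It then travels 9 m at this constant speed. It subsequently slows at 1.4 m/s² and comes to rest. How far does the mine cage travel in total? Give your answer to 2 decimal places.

16.31 m

Phase 1 (accelerating): v₀ = 0 m/s, a = 1.1 m/s².
v = v₀ + at → t = (3 − 0) / 1.1 = 2.73 s
v² = v₀² + 2aΔx → Δx = (3² − 0²)/(2·1.1) = 4.09 m

Phase 2 (constant speed): v₀ = 3.00 m/s, a = 0 m/s².
Constant speed: t = d/v = 9/3.00 = 3.00 s

Phase 3 (decelerating): v₀ = 3.00 m/s, a = -1.4 m/s².
v = v₀ + at → t = (0 − 3.00) / -1.4 = 2.14 s
v² = v₀² + 2aΔx → Δx = (0² − 3.00²)/(2·-1.4) = 3.21 m
Total distance = 4.09 + 9.00 + 3.21 = 16.3 m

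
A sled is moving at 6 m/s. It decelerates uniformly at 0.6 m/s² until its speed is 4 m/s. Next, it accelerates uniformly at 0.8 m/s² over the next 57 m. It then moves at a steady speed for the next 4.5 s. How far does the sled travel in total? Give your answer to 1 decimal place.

Phase 1 (decelerating): v₀ = 6.00 m/s, a = -0.6 m/s².
v = v₀ + at → t = (4 − 6.00) / -0.6 = 3.33 s
v² = v₀² + 2aΔx → Δx = (4² − 6.00²)/(2·-0.6) = 16.7 m

Phase 2 (accelerating): v₀ = 4.00 m/s, a = 0.8 m/s².
v² = v₀² + 2aΔx = 4.00² + 2·0.8·57 = 107 → v = 10.4 m/s
t = (v − v₀)/a = (10.4 − 4.00)/0.8 = 7.94 s

Phase 3 (constant speed): v₀ = 10.4 m/s, a = 0 m/s².
v = v₀ + at = 10.4 + (0)(4.5) = 10.4 m/s
Δx = v₀t + ½at² = 10.4·4.5 + 0.5·0·4.5² = 46.6 m
Total distance = 16.7 + 57.0 + 46.6 = 120 m

120.3 m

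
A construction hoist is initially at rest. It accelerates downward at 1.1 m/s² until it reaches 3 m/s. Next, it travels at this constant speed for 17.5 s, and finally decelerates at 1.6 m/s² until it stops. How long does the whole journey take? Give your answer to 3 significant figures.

22.1 s

Phase 1 (accelerating): v₀ = 0 m/s, a = 1.1 m/s².
v = v₀ + at → t = (3 − 0) / 1.1 = 2.73 s
v² = v₀² + 2aΔx → Δx = (3² − 0²)/(2·1.1) = 4.09 m

Phase 2 (constant speed): v₀ = 3.00 m/s, a = 0 m/s².
v = v₀ + at = 3.00 + (0)(17.5) = 3.00 m/s
Δx = v₀t + ½at² = 3.00·17.5 + 0.5·0·17.5² = 52.5 m

Phase 3 (decelerating): v₀ = 3.00 m/s, a = -1.6 m/s².
v = v₀ + at → t = (0 − 3.00) / -1.6 = 1.88 s
v² = v₀² + 2aΔx → Δx = (0² − 3.00²)/(2·-1.6) = 2.81 m
Total time = 2.73 + 17.5 + 1.88 = 22.1 s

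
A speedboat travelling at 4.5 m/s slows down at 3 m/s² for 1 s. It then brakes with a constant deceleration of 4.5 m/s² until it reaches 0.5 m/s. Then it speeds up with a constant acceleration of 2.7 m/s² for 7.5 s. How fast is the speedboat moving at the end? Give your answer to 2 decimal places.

20.75 m/s

Phase 1 (decelerating): v₀ = 4.50 m/s, a = -3 m/s².
v = v₀ + at = 4.50 + (-3)(1) = 1.50 m/s
Δx = v₀t + ½at² = 4.50·1 + 0.5·-3·1² = 3.00 m

Phase 2 (decelerating): v₀ = 1.50 m/s, a = -4.5 m/s².
v = v₀ + at → t = (0.5 − 1.50) / -4.5 = 0.222 s
v² = v₀² + 2aΔx → Δx = (0.5² − 1.50²)/(2·-4.5) = 0.222 m

Phase 3 (accelerating): v₀ = 0.500 m/s, a = 2.7 m/s².
v = v₀ + at = 0.500 + (2.7)(7.5) = 20.8 m/s
Δx = v₀t + ½at² = 0.500·7.5 + 0.5·2.7·7.5² = 79.7 m
Final speed = 20.8 m/s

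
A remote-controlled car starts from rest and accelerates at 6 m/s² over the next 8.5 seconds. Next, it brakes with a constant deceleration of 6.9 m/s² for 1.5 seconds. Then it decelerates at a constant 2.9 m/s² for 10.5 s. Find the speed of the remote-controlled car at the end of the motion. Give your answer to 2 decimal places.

Phase 1 (accelerating): v₀ = 0 m/s, a = 6 m/s².
v = v₀ + at = 0 + (6)(8.5) = 51.0 m/s
Δx = v₀t + ½at² = 0·8.5 + 0.5·6·8.5² = 217 m

Phase 2 (decelerating): v₀ = 51.0 m/s, a = -6.9 m/s².
v = v₀ + at = 51.0 + (-6.9)(1.5) = 40.6 m/s
Δx = v₀t + ½at² = 51.0·1.5 + 0.5·-6.9·1.5² = 68.7 m

Phase 3 (decelerating): v₀ = 40.6 m/s, a = -2.9 m/s².
v = v₀ + at = 40.6 + (-2.9)(10.5) = 10.2 m/s
Δx = v₀t + ½at² = 40.6·10.5 + 0.5·-2.9·10.5² = 267 m
Final speed = 10.2 m/s

10.20 m/s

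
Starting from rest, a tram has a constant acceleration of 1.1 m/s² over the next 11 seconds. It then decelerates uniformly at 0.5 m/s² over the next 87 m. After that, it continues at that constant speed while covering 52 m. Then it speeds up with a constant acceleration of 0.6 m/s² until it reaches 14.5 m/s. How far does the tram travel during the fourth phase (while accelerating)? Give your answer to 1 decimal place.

Phase 1 (accelerating): v₀ = 0 m/s, a = 1.1 m/s².
v = v₀ + at = 0 + (1.1)(11) = 12.1 m/s
Δx = v₀t + ½at² = 0·11 + 0.5·1.1·11² = 66.6 m

Phase 2 (decelerating): v₀ = 12.1 m/s, a = -0.5 m/s².
v² = v₀² + 2aΔx = 12.1² + 2·-0.5·87 = 59.4 → v = 7.71 m/s
t = (v − v₀)/a = (7.71 − 12.1)/-0.5 = 8.78 s

Phase 3 (constant speed): v₀ = 7.71 m/s, a = 0 m/s².
Constant speed: t = d/v = 52/7.71 = 6.75 s

Phase 4 (accelerating): v₀ = 7.71 m/s, a = 0.6 m/s².
v = v₀ + at → t = (14.5 − 7.71) / 0.6 = 11.3 s
v² = v₀² + 2aΔx → Δx = (14.5² − 7.71²)/(2·0.6) = 126 m
Distance in phase 4 = 126 m

125.7 m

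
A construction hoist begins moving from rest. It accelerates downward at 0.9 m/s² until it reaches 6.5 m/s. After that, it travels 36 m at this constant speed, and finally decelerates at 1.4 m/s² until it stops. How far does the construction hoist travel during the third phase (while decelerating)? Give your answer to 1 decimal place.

Phase 1 (accelerating): v₀ = 0 m/s, a = 0.9 m/s².
v = v₀ + at → t = (6.5 − 0) / 0.9 = 7.22 s
v² = v₀² + 2aΔx → Δx = (6.5² − 0²)/(2·0.9) = 23.5 m

Phase 2 (constant speed): v₀ = 6.50 m/s, a = 0 m/s².
Constant speed: t = d/v = 36/6.50 = 5.54 s

Phase 3 (decelerating): v₀ = 6.50 m/s, a = -1.4 m/s².
v = v₀ + at → t = (0 − 6.50) / -1.4 = 4.64 s
v² = v₀² + 2aΔx → Δx = (0² − 6.50²)/(2·-1.4) = 15.1 m
Distance in phase 3 = 15.1 m

15.1 m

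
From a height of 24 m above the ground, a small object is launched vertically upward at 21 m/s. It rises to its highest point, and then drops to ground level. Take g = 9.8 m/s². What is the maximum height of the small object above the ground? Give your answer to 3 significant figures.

Phase 1 (rising): v₀ = 21.0 m/s, a = -9.8 m/s².
v = v₀ + at → t = (0 − 21.0) / -9.8 = 2.14 s
v² = v₀² + 2aΔx → Δx = (0² − 21.0²)/(2·-9.8) = 22.5 m
Maximum height = 24 + 22.5 = 46.5 m

46.5 m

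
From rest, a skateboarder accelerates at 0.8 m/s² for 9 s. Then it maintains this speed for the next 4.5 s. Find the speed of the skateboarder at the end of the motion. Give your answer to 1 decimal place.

Phase 1 (accelerating): v₀ = 0 m/s, a = 0.8 m/s².
v = v₀ + at = 0 + (0.8)(9) = 7.20 m/s
Δx = v₀t + ½at² = 0·9 + 0.5·0.8·9² = 32.4 m

Phase 2 (constant speed): v₀ = 7.20 m/s, a = 0 m/s².
v = v₀ + at = 7.20 + (0)(4.5) = 7.20 m/s
Δx = v₀t + ½at² = 7.20·4.5 + 0.5·0·4.5² = 32.4 m
Final speed = 7.20 m/s

7.2 m/s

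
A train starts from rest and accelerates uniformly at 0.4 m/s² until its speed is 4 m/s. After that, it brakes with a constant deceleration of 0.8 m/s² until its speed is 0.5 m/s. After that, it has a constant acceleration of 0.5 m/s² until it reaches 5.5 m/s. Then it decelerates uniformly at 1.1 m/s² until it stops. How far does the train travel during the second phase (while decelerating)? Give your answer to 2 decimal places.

9.84 m

Phase 1 (accelerating): v₀ = 0 m/s, a = 0.4 m/s².
v = v₀ + at → t = (4 − 0) / 0.4 = 10.0 s
v² = v₀² + 2aΔx → Δx = (4² − 0²)/(2·0.4) = 20.0 m

Phase 2 (decelerating): v₀ = 4.00 m/s, a = -0.8 m/s².
v = v₀ + at → t = (0.5 − 4.00) / -0.8 = 4.38 s
v² = v₀² + 2aΔx → Δx = (0.5² − 4.00²)/(2·-0.8) = 9.84 m
Distance in phase 2 = 9.84 m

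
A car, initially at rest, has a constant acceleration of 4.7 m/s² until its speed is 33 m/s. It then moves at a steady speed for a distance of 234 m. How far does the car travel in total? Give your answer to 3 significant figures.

350 m

Phase 1 (accelerating): v₀ = 0 m/s, a = 4.7 m/s².
v = v₀ + at → t = (33 − 0) / 4.7 = 7.02 s
v² = v₀² + 2aΔx → Δx = (33² − 0²)/(2·4.7) = 116 m

Phase 2 (constant speed): v₀ = 33.0 m/s, a = 0 m/s².
Constant speed: t = d/v = 234/33.0 = 7.09 s
Total distance = 116 + 234 = 350 m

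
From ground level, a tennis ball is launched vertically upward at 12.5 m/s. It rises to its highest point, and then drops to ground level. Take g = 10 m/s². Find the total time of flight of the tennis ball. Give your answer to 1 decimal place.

Phase 1 (rising): v₀ = 12.5 m/s, a = -10 m/s².
v = v₀ + at → t = (0 − 12.5) / -10 = 1.25 s
v² = v₀² + 2aΔx → Δx = (0² − 12.5²)/(2·-10) = 7.81 m

Phase 2 (falling): v₀ = 0 m/s, a = -10 m/s².
Falls 7.81 m from rest: t = √(2·7.81/10) = 1.25 s; v = g·t = 12.5 m/s.
Total time = 1.25 + 1.25 = 2.50 s

2.5 s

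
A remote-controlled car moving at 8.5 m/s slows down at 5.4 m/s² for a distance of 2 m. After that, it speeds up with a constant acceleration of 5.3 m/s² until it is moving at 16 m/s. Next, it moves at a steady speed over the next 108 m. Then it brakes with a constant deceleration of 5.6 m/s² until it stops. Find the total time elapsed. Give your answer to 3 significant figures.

11.5 s

Phase 1 (decelerating): v₀ = 8.50 m/s, a = -5.4 m/s².
v² = v₀² + 2aΔx = 8.50² + 2·-5.4·2 = 50.6 → v = 7.12 m/s
t = (v − v₀)/a = (7.12 − 8.50)/-5.4 = 0.256 s

Phase 2 (accelerating): v₀ = 7.12 m/s, a = 5.3 m/s².
v = v₀ + at → t = (16 − 7.12) / 5.3 = 1.68 s
v² = v₀² + 2aΔx → Δx = (16² − 7.12²)/(2·5.3) = 19.4 m

Phase 3 (constant speed): v₀ = 16.0 m/s, a = 0 m/s².
Constant speed: t = d/v = 108/16.0 = 6.75 s

Phase 4 (decelerating): v₀ = 16.0 m/s, a = -5.6 m/s².
v = v₀ + at → t = (0 − 16.0) / -5.6 = 2.86 s
v² = v₀² + 2aΔx → Δx = (0² − 16.0²)/(2·-5.6) = 22.9 m
Total time = 0.256 + 1.68 + 6.75 + 2.86 = 11.5 s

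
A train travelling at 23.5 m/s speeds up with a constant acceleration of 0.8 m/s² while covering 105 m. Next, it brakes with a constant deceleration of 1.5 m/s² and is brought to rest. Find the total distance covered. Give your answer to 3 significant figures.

Phase 1 (accelerating): v₀ = 23.5 m/s, a = 0.8 m/s².
v² = v₀² + 2aΔx = 23.5² + 2·0.8·105 = 720 → v = 26.8 m/s
t = (v − v₀)/a = (26.8 − 23.5)/0.8 = 4.17 s

Phase 2 (decelerating): v₀ = 26.8 m/s, a = -1.5 m/s².
v = v₀ + at → t = (0 − 26.8) / -1.5 = 17.9 s
v² = v₀² + 2aΔx → Δx = (0² − 26.8²)/(2·-1.5) = 240 m
Total distance = 105 + 240 = 345 m

345 m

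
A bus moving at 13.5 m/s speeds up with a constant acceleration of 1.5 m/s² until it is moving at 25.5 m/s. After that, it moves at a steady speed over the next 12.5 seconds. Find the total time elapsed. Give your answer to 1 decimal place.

20.5 s

Phase 1 (accelerating): v₀ = 13.5 m/s, a = 1.5 m/s².
v = v₀ + at → t = (25.5 − 13.5) / 1.5 = 8.00 s
v² = v₀² + 2aΔx → Δx = (25.5² − 13.5²)/(2·1.5) = 156 m

Phase 2 (constant speed): v₀ = 25.5 m/s, a = 0 m/s².
v = v₀ + at = 25.5 + (0)(12.5) = 25.5 m/s
Δx = v₀t + ½at² = 25.5·12.5 + 0.5·0·12.5² = 319 m
Total time = 8.00 + 12.5 = 20.5 s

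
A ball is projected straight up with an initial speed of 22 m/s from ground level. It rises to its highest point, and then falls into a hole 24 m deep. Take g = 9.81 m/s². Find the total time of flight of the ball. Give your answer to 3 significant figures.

Phase 1 (rising): v₀ = 22.0 m/s, a = -9.81 m/s².
v = v₀ + at → t = (0 − 22.0) / -9.81 = 2.24 s
v² = v₀² + 2aΔx → Δx = (0² − 22.0²)/(2·-9.81) = 24.7 m

Phase 2 (falling): v₀ = 0 m/s, a = -9.81 m/s².
Falls 48.7 m from rest: t = √(2·48.7/9.81) = 3.15 s; v = g·t = 30.9 m/s.
Total time = 2.24 + 3.15 = 5.39 s

5.39 s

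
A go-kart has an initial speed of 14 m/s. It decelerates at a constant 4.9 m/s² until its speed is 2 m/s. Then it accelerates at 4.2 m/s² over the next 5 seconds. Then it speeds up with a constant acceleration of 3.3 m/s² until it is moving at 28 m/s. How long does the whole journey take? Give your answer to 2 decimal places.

8.96 s

Phase 1 (decelerating): v₀ = 14.0 m/s, a = -4.9 m/s².
v = v₀ + at → t = (2 − 14.0) / -4.9 = 2.45 s
v² = v₀² + 2aΔx → Δx = (2² − 14.0²)/(2·-4.9) = 19.6 m

Phase 2 (accelerating): v₀ = 2.00 m/s, a = 4.2 m/s².
v = v₀ + at = 2.00 + (4.2)(5) = 23.0 m/s
Δx = v₀t + ½at² = 2.00·5 + 0.5·4.2·5² = 62.5 m

Phase 3 (accelerating): v₀ = 23.0 m/s, a = 3.3 m/s².
v = v₀ + at → t = (28 − 23.0) / 3.3 = 1.52 s
v² = v₀² + 2aΔx → Δx = (28² − 23.0²)/(2·3.3) = 38.6 m
Total time = 2.45 + 5.00 + 1.52 = 8.96 s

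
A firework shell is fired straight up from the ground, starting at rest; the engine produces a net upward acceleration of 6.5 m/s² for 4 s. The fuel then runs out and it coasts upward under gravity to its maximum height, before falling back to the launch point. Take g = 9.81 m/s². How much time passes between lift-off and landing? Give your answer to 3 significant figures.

Phase 1 (powered ascent): v₀ = 0 m/s, a = 6.5 m/s².
v = v₀ + at = 0 + (6.5)(4) = 26.0 m/s
Δx = v₀t + ½at² = 0·4 + 0.5·6.5·4² = 52.0 m

Phase 2 (coasting upward): v₀ = 26.0 m/s, a = -9.81 m/s².
v = v₀ + at → t = (0 − 26.0) / -9.81 = 2.65 s
v² = v₀² + 2aΔx → Δx = (0² − 26.0²)/(2·-9.81) = 34.5 m

Phase 3 (free fall): v₀ = 0 m/s, a = -9.81 m/s².
Falls 86.5 m from rest: t = √(2·86.5/9.81) = 4.20 s; v = g·t = 41.2 m/s.
Total time = 4.00 + 2.65 + 4.20 = 10.8 s

10.8 s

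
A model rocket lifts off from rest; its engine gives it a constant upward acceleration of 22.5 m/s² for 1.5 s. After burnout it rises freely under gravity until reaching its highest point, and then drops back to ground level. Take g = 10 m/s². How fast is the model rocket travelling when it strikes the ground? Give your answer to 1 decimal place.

40.6 m/s

Phase 1 (powered ascent): v₀ = 0 m/s, a = 22.5 m/s².
v = v₀ + at = 0 + (22.5)(1.5) = 33.8 m/s
Δx = v₀t + ½at² = 0·1.5 + 0.5·22.5·1.5² = 25.3 m

Phase 2 (coasting upward): v₀ = 33.8 m/s, a = -10 m/s².
v = v₀ + at → t = (0 − 33.8) / -10 = 3.38 s
v² = v₀² + 2aΔx → Δx = (0² − 33.8²)/(2·-10) = 57.0 m

Phase 3 (free fall): v₀ = 0 m/s, a = -10 m/s².
Falls 82.3 m from rest: t = √(2·82.3/10) = 4.06 s; v = g·t = 40.6 m/s.
Impact speed = 40.6 m/s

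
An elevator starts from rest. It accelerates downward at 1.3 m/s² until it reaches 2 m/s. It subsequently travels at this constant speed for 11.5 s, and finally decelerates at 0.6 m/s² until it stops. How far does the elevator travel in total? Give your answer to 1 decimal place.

27.9 m

Phase 1 (accelerating): v₀ = 0 m/s, a = 1.3 m/s².
v = v₀ + at → t = (2 − 0) / 1.3 = 1.54 s
v² = v₀² + 2aΔx → Δx = (2² − 0²)/(2·1.3) = 1.54 m

Phase 2 (constant speed): v₀ = 2.00 m/s, a = 0 m/s².
v = v₀ + at = 2.00 + (0)(11.5) = 2.00 m/s
Δx = v₀t + ½at² = 2.00·11.5 + 0.5·0·11.5² = 23.0 m

Phase 3 (decelerating): v₀ = 2.00 m/s, a = -0.6 m/s².
v = v₀ + at → t = (0 − 2.00) / -0.6 = 3.33 s
v² = v₀² + 2aΔx → Δx = (0² − 2.00²)/(2·-0.6) = 3.33 m
Total distance = 1.54 + 23.0 + 3.33 = 27.9 m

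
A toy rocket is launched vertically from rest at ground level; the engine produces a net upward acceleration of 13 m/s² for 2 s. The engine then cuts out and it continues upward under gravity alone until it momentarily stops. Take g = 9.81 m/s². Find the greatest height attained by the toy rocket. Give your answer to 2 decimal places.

60.45 m

Phase 1 (powered ascent): v₀ = 0 m/s, a = 13 m/s².
v = v₀ + at = 0 + (13)(2) = 26.0 m/s
Δx = v₀t + ½at² = 0·2 + 0.5·13·2² = 26.0 m

Phase 2 (coasting upward): v₀ = 26.0 m/s, a = -9.81 m/s².
v = v₀ + at → t = (0 − 26.0) / -9.81 = 2.65 s
v² = v₀² + 2aΔx → Δx = (0² − 26.0²)/(2·-9.81) = 34.5 m
Maximum height = 26.0 + 34.5 = 60.5 m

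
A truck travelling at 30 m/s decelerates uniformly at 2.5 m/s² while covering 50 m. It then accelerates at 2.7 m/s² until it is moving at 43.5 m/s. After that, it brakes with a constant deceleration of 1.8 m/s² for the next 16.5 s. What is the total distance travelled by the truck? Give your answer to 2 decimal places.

752.77 m

Phase 1 (decelerating): v₀ = 30.0 m/s, a = -2.5 m/s².
v² = v₀² + 2aΔx = 30.0² + 2·-2.5·50 = 650 → v = 25.5 m/s
t = (v − v₀)/a = (25.5 − 30.0)/-2.5 = 1.80 s

Phase 2 (accelerating): v₀ = 25.5 m/s, a = 2.7 m/s².
v = v₀ + at → t = (43.5 − 25.5) / 2.7 = 6.67 s
v² = v₀² + 2aΔx → Δx = (43.5² − 25.5²)/(2·2.7) = 230 m

Phase 3 (decelerating): v₀ = 43.5 m/s, a = -1.8 m/s².
v = v₀ + at = 43.5 + (-1.8)(16.5) = 13.8 m/s
Δx = v₀t + ½at² = 43.5·16.5 + 0.5·-1.8·16.5² = 473 m
Total distance = 50.0 + 230 + 473 = 753 m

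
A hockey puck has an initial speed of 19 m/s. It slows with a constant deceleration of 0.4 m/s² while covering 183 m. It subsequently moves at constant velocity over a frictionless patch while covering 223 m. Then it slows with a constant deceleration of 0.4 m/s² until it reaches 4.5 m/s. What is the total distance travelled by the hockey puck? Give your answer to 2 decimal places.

Phase 1 (decelerating): v₀ = 19.0 m/s, a = -0.4 m/s².
v² = v₀² + 2aΔx = 19.0² + 2·-0.4·183 = 215 → v = 14.6 m/s
t = (v − v₀)/a = (14.6 − 19.0)/-0.4 = 10.9 s

Phase 2 (constant speed): v₀ = 14.6 m/s, a = 0 m/s².
Constant speed: t = d/v = 223/14.6 = 15.2 s

Phase 3 (decelerating): v₀ = 14.6 m/s, a = -0.4 m/s².
v = v₀ + at → t = (4.5 − 14.6) / -0.4 = 25.4 s
v² = v₀² + 2aΔx → Δx = (4.5² − 14.6²)/(2·-0.4) = 243 m
Total distance = 183 + 223 + 243 = 649 m

648.94 m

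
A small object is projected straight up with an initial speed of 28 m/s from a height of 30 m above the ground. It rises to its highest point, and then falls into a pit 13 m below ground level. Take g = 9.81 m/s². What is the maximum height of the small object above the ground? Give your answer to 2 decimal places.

Phase 1 (rising): v₀ = 28.0 m/s, a = -9.81 m/s².
v = v₀ + at → t = (0 − 28.0) / -9.81 = 2.85 s
v² = v₀² + 2aΔx → Δx = (0² − 28.0²)/(2·-9.81) = 40.0 m
Maximum height = 30 + 40.0 = 70.0 m

69.96 m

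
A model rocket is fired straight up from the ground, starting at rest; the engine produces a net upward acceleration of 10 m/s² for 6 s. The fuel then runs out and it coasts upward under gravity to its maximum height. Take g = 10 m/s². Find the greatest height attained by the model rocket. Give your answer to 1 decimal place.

Phase 1 (powered ascent): v₀ = 0 m/s, a = 10 m/s².
v = v₀ + at = 0 + (10)(6) = 60.0 m/s
Δx = v₀t + ½at² = 0·6 + 0.5·10·6² = 180 m

Phase 2 (coasting upward): v₀ = 60.0 m/s, a = -10 m/s².
v = v₀ + at → t = (0 − 60.0) / -10 = 6.00 s
v² = v₀² + 2aΔx → Δx = (0² − 60.0²)/(2·-10) = 180 m
Maximum height = 180 + 180 = 360 m

360.0 m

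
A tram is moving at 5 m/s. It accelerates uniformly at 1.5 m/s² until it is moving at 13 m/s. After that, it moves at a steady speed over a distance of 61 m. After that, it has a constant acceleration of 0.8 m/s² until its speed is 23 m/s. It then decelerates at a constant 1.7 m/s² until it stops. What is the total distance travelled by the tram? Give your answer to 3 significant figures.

Phase 1 (accelerating): v₀ = 5.00 m/s, a = 1.5 m/s².
v = v₀ + at → t = (13 − 5.00) / 1.5 = 5.33 s
v² = v₀² + 2aΔx → Δx = (13² − 5.00²)/(2·1.5) = 48.0 m

Phase 2 (constant speed): v₀ = 13.0 m/s, a = 0 m/s².
Constant speed: t = d/v = 61/13.0 = 4.69 s

Phase 3 (accelerating): v₀ = 13.0 m/s, a = 0.8 m/s².
v = v₀ + at → t = (23 − 13.0) / 0.8 = 12.5 s
v² = v₀² + 2aΔx → Δx = (23² − 13.0²)/(2·0.8) = 225 m

Phase 4 (decelerating): v₀ = 23.0 m/s, a = -1.7 m/s².
v = v₀ + at → t = (0 − 23.0) / -1.7 = 13.5 s
v² = v₀² + 2aΔx → Δx = (0² − 23.0²)/(2·-1.7) = 156 m
Total distance = 48.0 + 61.0 + 225 + 156 = 490 m

490 m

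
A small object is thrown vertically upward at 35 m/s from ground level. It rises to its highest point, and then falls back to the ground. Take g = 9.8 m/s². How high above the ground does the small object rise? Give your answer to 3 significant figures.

62.5 m

Phase 1 (rising): v₀ = 35.0 m/s, a = -9.8 m/s².
v = v₀ + at → t = (0 − 35.0) / -9.8 = 3.57 s
v² = v₀² + 2aΔx → Δx = (0² − 35.0²)/(2·-9.8) = 62.5 m
Maximum height = 62.5 m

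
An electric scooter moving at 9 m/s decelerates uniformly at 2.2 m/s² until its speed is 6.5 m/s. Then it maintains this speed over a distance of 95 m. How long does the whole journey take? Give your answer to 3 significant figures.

Phase 1 (decelerating): v₀ = 9.00 m/s, a = -2.2 m/s².
v = v₀ + at → t = (6.5 − 9.00) / -2.2 = 1.14 s
v² = v₀² + 2aΔx → Δx = (6.5² − 9.00²)/(2·-2.2) = 8.81 m

Phase 2 (constant speed): v₀ = 6.50 m/s, a = 0 m/s².
Constant speed: t = d/v = 95/6.50 = 14.6 s
Total time = 1.14 + 14.6 = 15.8 s

15.8 s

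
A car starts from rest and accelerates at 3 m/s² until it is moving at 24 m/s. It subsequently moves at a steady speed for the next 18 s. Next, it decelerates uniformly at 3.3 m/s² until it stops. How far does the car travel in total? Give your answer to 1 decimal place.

615.3 m

Phase 1 (accelerating): v₀ = 0 m/s, a = 3 m/s².
v = v₀ + at → t = (24 − 0) / 3 = 8.00 s
v² = v₀² + 2aΔx → Δx = (24² − 0²)/(2·3) = 96.0 m

Phase 2 (constant speed): v₀ = 24.0 m/s, a = 0 m/s².
v = v₀ + at = 24.0 + (0)(18) = 24.0 m/s
Δx = v₀t + ½at² = 24.0·18 + 0.5·0·18² = 432 m

Phase 3 (decelerating): v₀ = 24.0 m/s, a = -3.3 m/s².
v = v₀ + at → t = (0 − 24.0) / -3.3 = 7.27 s
v² = v₀² + 2aΔx → Δx = (0² − 24.0²)/(2·-3.3) = 87.3 m
Total distance = 96.0 + 432 + 87.3 = 615 m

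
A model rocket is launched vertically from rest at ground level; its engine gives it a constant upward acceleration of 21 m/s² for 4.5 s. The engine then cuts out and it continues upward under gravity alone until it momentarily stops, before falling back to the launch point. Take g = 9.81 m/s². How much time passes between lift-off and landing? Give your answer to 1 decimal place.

25.8 s

Phase 1 (powered ascent): v₀ = 0 m/s, a = 21 m/s².
v = v₀ + at = 0 + (21)(4.5) = 94.5 m/s
Δx = v₀t + ½at² = 0·4.5 + 0.5·21·4.5² = 213 m

Phase 2 (coasting upward): v₀ = 94.5 m/s, a = -9.81 m/s².
v = v₀ + at → t = (0 − 94.5) / -9.81 = 9.63 s
v² = v₀² + 2aΔx → Δx = (0² − 94.5²)/(2·-9.81) = 455 m

Phase 3 (free fall): v₀ = 0 m/s, a = -9.81 m/s².
Falls 668 m from rest: t = √(2·668/9.81) = 11.7 s; v = g·t = 114 m/s.
Total time = 4.50 + 9.63 + 11.7 = 25.8 s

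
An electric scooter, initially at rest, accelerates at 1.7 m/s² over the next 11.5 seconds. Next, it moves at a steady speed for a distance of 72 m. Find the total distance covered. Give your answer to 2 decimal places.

184.41 m

Phase 1 (accelerating): v₀ = 0 m/s, a = 1.7 m/s².
v = v₀ + at = 0 + (1.7)(11.5) = 19.6 m/s
Δx = v₀t + ½at² = 0·11.5 + 0.5·1.7·11.5² = 112 m

Phase 2 (constant speed): v₀ = 19.6 m/s, a = 0 m/s².
Constant speed: t = d/v = 72/19.6 = 3.68 s
Total distance = 112 + 72.0 = 184 m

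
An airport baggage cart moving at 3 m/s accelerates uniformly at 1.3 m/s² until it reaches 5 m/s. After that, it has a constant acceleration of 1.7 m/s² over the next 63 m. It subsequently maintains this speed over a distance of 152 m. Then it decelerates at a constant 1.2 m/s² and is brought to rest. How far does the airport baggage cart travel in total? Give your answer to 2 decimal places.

Phase 1 (accelerating): v₀ = 3.00 m/s, a = 1.3 m/s².
v = v₀ + at → t = (5 − 3.00) / 1.3 = 1.54 s
v² = v₀² + 2aΔx → Δx = (5² − 3.00²)/(2·1.3) = 6.15 m

Phase 2 (accelerating): v₀ = 5.00 m/s, a = 1.7 m/s².
v² = v₀² + 2aΔx = 5.00² + 2·1.7·63 = 239 → v = 15.5 m/s
t = (v − v₀)/a = (15.5 − 5.00)/1.7 = 6.16 s

Phase 3 (constant speed): v₀ = 15.5 m/s, a = 0 m/s².
Constant speed: t = d/v = 152/15.5 = 9.83 s

Phase 4 (decelerating): v₀ = 15.5 m/s, a = -1.2 m/s².
v = v₀ + at → t = (0 − 15.5) / -1.2 = 12.9 s
v² = v₀² + 2aΔx → Δx = (0² − 15.5²)/(2·-1.2) = 99.7 m
Total distance = 6.15 + 63.0 + 152 + 99.7 = 321 m

320.82 m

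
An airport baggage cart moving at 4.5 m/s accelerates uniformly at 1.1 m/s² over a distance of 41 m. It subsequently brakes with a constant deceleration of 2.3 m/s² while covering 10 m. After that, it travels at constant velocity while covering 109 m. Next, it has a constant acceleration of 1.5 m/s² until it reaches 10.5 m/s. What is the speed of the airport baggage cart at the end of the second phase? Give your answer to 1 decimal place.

8.0 m/s

Phase 1 (accelerating): v₀ = 4.50 m/s, a = 1.1 m/s².
v² = v₀² + 2aΔx = 4.50² + 2·1.1·41 = 110 → v = 10.5 m/s
t = (v − v₀)/a = (10.5 − 4.50)/1.1 = 5.46 s

Phase 2 (decelerating): v₀ = 10.5 m/s, a = -2.3 m/s².
v² = v₀² + 2aΔx = 10.5² + 2·-2.3·10 = 64.5 → v = 8.03 m/s
t = (v − v₀)/a = (8.03 − 10.5)/-2.3 = 1.08 s
Speed at end of phase 2 = 8.03 m/s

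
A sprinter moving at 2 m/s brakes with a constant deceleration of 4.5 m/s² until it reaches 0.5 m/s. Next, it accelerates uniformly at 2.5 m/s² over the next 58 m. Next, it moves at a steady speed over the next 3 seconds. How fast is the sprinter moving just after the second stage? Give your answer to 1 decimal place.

17.0 m/s

Phase 1 (decelerating): v₀ = 2.00 m/s, a = -4.5 m/s².
v = v₀ + at → t = (0.5 − 2.00) / -4.5 = 0.333 s
v² = v₀² + 2aΔx → Δx = (0.5² − 2.00²)/(2·-4.5) = 0.417 m

Phase 2 (accelerating): v₀ = 0.500 m/s, a = 2.5 m/s².
v² = v₀² + 2aΔx = 0.500² + 2·2.5·58 = 290 → v = 17.0 m/s
t = (v − v₀)/a = (17.0 − 0.500)/2.5 = 6.61 s
Speed at end of phase 2 = 17.0 m/s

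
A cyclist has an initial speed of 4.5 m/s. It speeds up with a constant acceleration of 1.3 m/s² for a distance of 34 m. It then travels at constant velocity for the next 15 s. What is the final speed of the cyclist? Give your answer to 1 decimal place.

10.4 m/s

Phase 1 (accelerating): v₀ = 4.50 m/s, a = 1.3 m/s².
v² = v₀² + 2aΔx = 4.50² + 2·1.3·34 = 109 → v = 10.4 m/s
t = (v − v₀)/a = (10.4 − 4.50)/1.3 = 4.56 s

Phase 2 (constant speed): v₀ = 10.4 m/s, a = 0 m/s².
v = v₀ + at = 10.4 + (0)(15) = 10.4 m/s
Δx = v₀t + ½at² = 10.4·15 + 0.5·0·15² = 156 m
Final speed = 10.4 m/s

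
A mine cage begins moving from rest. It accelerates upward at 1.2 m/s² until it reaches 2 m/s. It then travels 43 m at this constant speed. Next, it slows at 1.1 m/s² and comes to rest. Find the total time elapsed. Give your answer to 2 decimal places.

24.98 s

Phase 1 (accelerating): v₀ = 0 m/s, a = 1.2 m/s².
v = v₀ + at → t = (2 − 0) / 1.2 = 1.67 s
v² = v₀² + 2aΔx → Δx = (2² − 0²)/(2·1.2) = 1.67 m

Phase 2 (constant speed): v₀ = 2.00 m/s, a = 0 m/s².
Constant speed: t = d/v = 43/2.00 = 21.5 s

Phase 3 (decelerating): v₀ = 2.00 m/s, a = -1.1 m/s².
v = v₀ + at → t = (0 − 2.00) / -1.1 = 1.82 s
v² = v₀² + 2aΔx → Δx = (0² − 2.00²)/(2·-1.1) = 1.82 m
Total time = 1.67 + 21.5 + 1.82 = 25.0 s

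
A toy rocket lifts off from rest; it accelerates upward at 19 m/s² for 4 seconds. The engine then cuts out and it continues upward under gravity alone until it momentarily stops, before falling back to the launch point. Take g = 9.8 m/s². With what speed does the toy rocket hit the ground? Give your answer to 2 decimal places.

93.57 m/s

Phase 1 (powered ascent): v₀ = 0 m/s, a = 19 m/s².
v = v₀ + at = 0 + (19)(4) = 76.0 m/s
Δx = v₀t + ½at² = 0·4 + 0.5·19·4² = 152 m

Phase 2 (coasting upward): v₀ = 76.0 m/s, a = -9.8 m/s².
v = v₀ + at → t = (0 − 76.0) / -9.8 = 7.76 s
v² = v₀² + 2aΔx → Δx = (0² − 76.0²)/(2·-9.8) = 295 m

Phase 3 (free fall): v₀ = 0 m/s, a = -9.8 m/s².
Falls 447 m from rest: t = √(2·447/9.8) = 9.55 s; v = g·t = 93.6 m/s.
Impact speed = 93.6 m/s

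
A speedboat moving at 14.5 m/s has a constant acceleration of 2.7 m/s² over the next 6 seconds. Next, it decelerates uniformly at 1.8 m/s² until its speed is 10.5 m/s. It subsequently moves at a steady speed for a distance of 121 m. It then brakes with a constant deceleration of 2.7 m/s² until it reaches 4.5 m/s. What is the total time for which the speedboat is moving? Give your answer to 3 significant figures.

31.0 s

Phase 1 (accelerating): v₀ = 14.5 m/s, a = 2.7 m/s².
v = v₀ + at = 14.5 + (2.7)(6) = 30.7 m/s
Δx = v₀t + ½at² = 14.5·6 + 0.5·2.7·6² = 136 m

Phase 2 (decelerating): v₀ = 30.7 m/s, a = -1.8 m/s².
v = v₀ + at → t = (10.5 − 30.7) / -1.8 = 11.2 s
v² = v₀² + 2aΔx → Δx = (10.5² − 30.7²)/(2·-1.8) = 231 m

Phase 3 (constant speed): v₀ = 10.5 m/s, a = 0 m/s².
Constant speed: t = d/v = 121/10.5 = 11.5 s

Phase 4 (decelerating): v₀ = 10.5 m/s, a = -2.7 m/s².
v = v₀ + at → t = (4.5 − 10.5) / -2.7 = 2.22 s
v² = v₀² + 2aΔx → Δx = (4.5² − 10.5²)/(2·-2.7) = 16.7 m
Total time = 6.00 + 11.2 + 11.5 + 2.22 = 31.0 s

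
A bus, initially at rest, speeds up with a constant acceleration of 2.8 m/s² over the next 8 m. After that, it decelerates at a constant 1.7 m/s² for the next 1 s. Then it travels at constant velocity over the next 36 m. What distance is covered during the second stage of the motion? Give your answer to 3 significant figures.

Phase 1 (accelerating): v₀ = 0 m/s, a = 2.8 m/s².
v² = v₀² + 2aΔx = 0² + 2·2.8·8 = 44.8 → v = 6.69 m/s
t = (v − v₀)/a = (6.69 − 0)/2.8 = 2.39 s

Phase 2 (decelerating): v₀ = 6.69 m/s, a = -1.7 m/s².
v = v₀ + at = 6.69 + (-1.7)(1) = 4.99 m/s
Δx = v₀t + ½at² = 6.69·1 + 0.5·-1.7·1² = 5.84 m
Distance in phase 2 = 5.84 m

5.84 m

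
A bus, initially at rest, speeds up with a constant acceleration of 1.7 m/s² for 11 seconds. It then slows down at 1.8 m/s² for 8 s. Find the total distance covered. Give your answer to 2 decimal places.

194.85 m

Phase 1 (accelerating): v₀ = 0 m/s, a = 1.7 m/s².
v = v₀ + at = 0 + (1.7)(11) = 18.7 m/s
Δx = v₀t + ½at² = 0·11 + 0.5·1.7·11² = 103 m

Phase 2 (decelerating): v₀ = 18.7 m/s, a = -1.8 m/s².
v = v₀ + at = 18.7 + (-1.8)(8) = 4.30 m/s
Δx = v₀t + ½at² = 18.7·8 + 0.5·-1.8·8² = 92.0 m
Total distance = 103 + 92.0 = 195 m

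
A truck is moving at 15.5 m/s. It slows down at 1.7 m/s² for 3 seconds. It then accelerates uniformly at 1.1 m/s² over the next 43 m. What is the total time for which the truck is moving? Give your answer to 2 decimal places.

Phase 1 (decelerating): v₀ = 15.5 m/s, a = -1.7 m/s².
v = v₀ + at = 15.5 + (-1.7)(3) = 10.4 m/s
Δx = v₀t + ½at² = 15.5·3 + 0.5·-1.7·3² = 38.9 m

Phase 2 (accelerating): v₀ = 10.4 m/s, a = 1.1 m/s².
v² = v₀² + 2aΔx = 10.4² + 2·1.1·43 = 203 → v = 14.2 m/s
t = (v − v₀)/a = (14.2 − 10.4)/1.1 = 3.49 s
Total time = 3.00 + 3.49 = 6.49 s

6.49 s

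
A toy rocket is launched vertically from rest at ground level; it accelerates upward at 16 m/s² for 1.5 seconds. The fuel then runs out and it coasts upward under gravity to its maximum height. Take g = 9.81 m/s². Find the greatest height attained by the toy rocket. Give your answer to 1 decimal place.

Phase 1 (powered ascent): v₀ = 0 m/s, a = 16 m/s².
v = v₀ + at = 0 + (16)(1.5) = 24.0 m/s
Δx = v₀t + ½at² = 0·1.5 + 0.5·16·1.5² = 18.0 m

Phase 2 (coasting upward): v₀ = 24.0 m/s, a = -9.81 m/s².
v = v₀ + at → t = (0 − 24.0) / -9.81 = 2.45 s
v² = v₀² + 2aΔx → Δx = (0² − 24.0²)/(2·-9.81) = 29.4 m
Maximum height = 18.0 + 29.4 = 47.4 m

47.4 m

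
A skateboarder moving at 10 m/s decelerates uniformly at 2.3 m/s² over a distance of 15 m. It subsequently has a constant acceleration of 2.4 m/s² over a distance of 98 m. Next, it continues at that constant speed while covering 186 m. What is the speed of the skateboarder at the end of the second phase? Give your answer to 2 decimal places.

Phase 1 (decelerating): v₀ = 10.0 m/s, a = -2.3 m/s².
v² = v₀² + 2aΔx = 10.0² + 2·-2.3·15 = 31.0 → v = 5.57 m/s
t = (v − v₀)/a = (5.57 − 10.0)/-2.3 = 1.93 s

Phase 2 (accelerating): v₀ = 5.57 m/s, a = 2.4 m/s².
v² = v₀² + 2aΔx = 5.57² + 2·2.4·98 = 501 → v = 22.4 m/s
t = (v − v₀)/a = (22.4 − 5.57)/2.4 = 7.01 s
Speed at end of phase 2 = 22.4 m/s

22.39 m/s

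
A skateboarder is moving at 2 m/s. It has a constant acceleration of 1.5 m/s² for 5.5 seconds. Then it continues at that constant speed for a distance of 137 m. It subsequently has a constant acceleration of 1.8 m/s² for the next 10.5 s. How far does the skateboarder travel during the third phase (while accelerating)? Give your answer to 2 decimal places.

Phase 1 (accelerating): v₀ = 2.00 m/s, a = 1.5 m/s².
v = v₀ + at = 2.00 + (1.5)(5.5) = 10.2 m/s
Δx = v₀t + ½at² = 2.00·5.5 + 0.5·1.5·5.5² = 33.7 m

Phase 2 (constant speed): v₀ = 10.2 m/s, a = 0 m/s².
Constant speed: t = d/v = 137/10.2 = 13.4 s

Phase 3 (accelerating): v₀ = 10.2 m/s, a = 1.8 m/s².
v = v₀ + at = 10.2 + (1.8)(10.5) = 29.2 m/s
Δx = v₀t + ½at² = 10.2·10.5 + 0.5·1.8·10.5² = 207 m
Distance in phase 3 = 207 m

206.85 m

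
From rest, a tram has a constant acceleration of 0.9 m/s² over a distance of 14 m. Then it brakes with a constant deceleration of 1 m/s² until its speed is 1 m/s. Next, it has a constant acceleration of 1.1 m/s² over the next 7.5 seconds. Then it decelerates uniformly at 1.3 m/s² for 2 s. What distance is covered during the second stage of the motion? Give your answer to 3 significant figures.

Phase 1 (accelerating): v₀ = 0 m/s, a = 0.9 m/s².
v² = v₀² + 2aΔx = 0² + 2·0.9·14 = 25.2 → v = 5.02 m/s
t = (v − v₀)/a = (5.02 − 0)/0.9 = 5.58 s

Phase 2 (decelerating): v₀ = 5.02 m/s, a = -1 m/s².
v = v₀ + at → t = (1 − 5.02) / -1 = 4.02 s
v² = v₀² + 2aΔx → Δx = (1² − 5.02²)/(2·-1) = 12.1 m
Distance in phase 2 = 12.1 m

12.1 m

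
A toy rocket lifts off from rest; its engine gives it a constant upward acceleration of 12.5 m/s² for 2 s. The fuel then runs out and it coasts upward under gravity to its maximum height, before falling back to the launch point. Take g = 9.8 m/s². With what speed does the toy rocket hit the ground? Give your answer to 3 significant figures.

33.4 m/s

Phase 1 (powered ascent): v₀ = 0 m/s, a = 12.5 m/s².
v = v₀ + at = 0 + (12.5)(2) = 25.0 m/s
Δx = v₀t + ½at² = 0·2 + 0.5·12.5·2² = 25.0 m

Phase 2 (coasting upward): v₀ = 25.0 m/s, a = -9.8 m/s².
v = v₀ + at → t = (0 − 25.0) / -9.8 = 2.55 s
v² = v₀² + 2aΔx → Δx = (0² − 25.0²)/(2·-9.8) = 31.9 m

Phase 3 (free fall): v₀ = 0 m/s, a = -9.8 m/s².
Falls 56.9 m from rest: t = √(2·56.9/9.8) = 3.41 s; v = g·t = 33.4 m/s.
Impact speed = 33.4 m/s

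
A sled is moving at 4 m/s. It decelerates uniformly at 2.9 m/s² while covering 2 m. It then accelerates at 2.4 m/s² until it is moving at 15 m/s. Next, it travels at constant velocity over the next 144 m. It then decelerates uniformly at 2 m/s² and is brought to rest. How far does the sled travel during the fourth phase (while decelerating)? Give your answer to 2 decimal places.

Phase 1 (decelerating): v₀ = 4.00 m/s, a = -2.9 m/s².
v² = v₀² + 2aΔx = 4.00² + 2·-2.9·2 = 4.40 → v = 2.10 m/s
t = (v − v₀)/a = (2.10 − 4.00)/-2.9 = 0.656 s

Phase 2 (accelerating): v₀ = 2.10 m/s, a = 2.4 m/s².
v = v₀ + at → t = (15 − 2.10) / 2.4 = 5.38 s
v² = v₀² + 2aΔx → Δx = (15² − 2.10²)/(2·2.4) = 46.0 m

Phase 3 (constant speed): v₀ = 15.0 m/s, a = 0 m/s².
Constant speed: t = d/v = 144/15.0 = 9.60 s

Phase 4 (decelerating): v₀ = 15.0 m/s, a = -2 m/s².
v = v₀ + at → t = (0 − 15.0) / -2 = 7.50 s
v² = v₀² + 2aΔx → Δx = (0² − 15.0²)/(2·-2) = 56.2 m
Distance in phase 4 = 56.2 m

56.25 m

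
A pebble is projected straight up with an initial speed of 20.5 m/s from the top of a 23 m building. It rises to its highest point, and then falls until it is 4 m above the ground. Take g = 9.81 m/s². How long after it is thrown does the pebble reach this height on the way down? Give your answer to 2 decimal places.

Phase 1 (rising): v₀ = 20.5 m/s, a = -9.81 m/s².
v = v₀ + at → t = (0 − 20.5) / -9.81 = 2.09 s
v² = v₀² + 2aΔx → Δx = (0² − 20.5²)/(2·-9.81) = 21.4 m

Phase 2 (falling): v₀ = 0 m/s, a = -9.81 m/s².
Falls 40.4 m from rest: t = √(2·40.4/9.81) = 2.87 s; v = g·t = 28.2 m/s.
Total time = 2.09 + 2.87 = 4.96 s

4.96 s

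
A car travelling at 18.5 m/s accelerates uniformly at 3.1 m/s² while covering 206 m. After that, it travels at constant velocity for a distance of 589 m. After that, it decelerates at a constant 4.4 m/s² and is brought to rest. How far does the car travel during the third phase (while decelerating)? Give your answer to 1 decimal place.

Phase 1 (accelerating): v₀ = 18.5 m/s, a = 3.1 m/s².
v² = v₀² + 2aΔx = 18.5² + 2·3.1·206 = 1620 → v = 40.2 m/s
t = (v − v₀)/a = (40.2 − 18.5)/3.1 = 7.01 s

Phase 2 (constant speed): v₀ = 40.2 m/s, a = 0 m/s².
Constant speed: t = d/v = 589/40.2 = 14.6 s

Phase 3 (decelerating): v₀ = 40.2 m/s, a = -4.4 m/s².
v = v₀ + at → t = (0 − 40.2) / -4.4 = 9.15 s
v² = v₀² + 2aΔx → Δx = (0² − 40.2²)/(2·-4.4) = 184 m
Distance in phase 3 = 184 m

184.0 m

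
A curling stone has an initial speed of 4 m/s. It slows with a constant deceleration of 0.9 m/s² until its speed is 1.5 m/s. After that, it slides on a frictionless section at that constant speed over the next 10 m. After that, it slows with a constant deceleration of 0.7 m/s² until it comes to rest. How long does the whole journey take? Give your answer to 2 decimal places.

Phase 1 (decelerating): v₀ = 4.00 m/s, a = -0.9 m/s².
v = v₀ + at → t = (1.5 − 4.00) / -0.9 = 2.78 s
v² = v₀² + 2aΔx → Δx = (1.5² − 4.00²)/(2·-0.9) = 7.64 m

Phase 2 (constant speed): v₀ = 1.50 m/s, a = 0 m/s².
Constant speed: t = d/v = 10/1.50 = 6.67 s

Phase 3 (decelerating): v₀ = 1.50 m/s, a = -0.7 m/s².
v = v₀ + at → t = (0 − 1.50) / -0.7 = 2.14 s
v² = v₀² + 2aΔx → Δx = (0² − 1.50²)/(2·-0.7) = 1.61 m
Total time = 2.78 + 6.67 + 2.14 = 11.6 s

11.59 s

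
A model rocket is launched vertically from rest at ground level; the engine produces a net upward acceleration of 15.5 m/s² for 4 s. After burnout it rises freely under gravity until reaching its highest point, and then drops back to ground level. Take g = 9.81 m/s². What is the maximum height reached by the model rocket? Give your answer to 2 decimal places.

319.92 m

Phase 1 (powered ascent): v₀ = 0 m/s, a = 15.5 m/s².
v = v₀ + at = 0 + (15.5)(4) = 62.0 m/s
Δx = v₀t + ½at² = 0·4 + 0.5·15.5·4² = 124 m

Phase 2 (coasting upward): v₀ = 62.0 m/s, a = -9.81 m/s².
v = v₀ + at → t = (0 − 62.0) / -9.81 = 6.32 s
v² = v₀² + 2aΔx → Δx = (0² − 62.0²)/(2·-9.81) = 196 m
Maximum height = 124 + 196 = 320 m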